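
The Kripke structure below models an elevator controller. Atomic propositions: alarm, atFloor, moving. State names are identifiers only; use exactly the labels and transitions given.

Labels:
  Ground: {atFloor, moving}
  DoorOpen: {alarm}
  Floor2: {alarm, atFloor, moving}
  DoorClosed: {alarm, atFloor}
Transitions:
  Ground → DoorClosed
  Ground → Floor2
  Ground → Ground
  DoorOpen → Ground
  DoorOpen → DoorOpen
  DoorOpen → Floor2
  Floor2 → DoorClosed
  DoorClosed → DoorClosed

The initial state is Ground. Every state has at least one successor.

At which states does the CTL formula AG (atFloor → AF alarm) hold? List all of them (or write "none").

{Floor2, DoorClosed}

States satisfying atFloor → AF alarm: {DoorOpen, Floor2, DoorClosed}.
States satisfying AG (atFloor → AF alarm): {Floor2, DoorClosed}.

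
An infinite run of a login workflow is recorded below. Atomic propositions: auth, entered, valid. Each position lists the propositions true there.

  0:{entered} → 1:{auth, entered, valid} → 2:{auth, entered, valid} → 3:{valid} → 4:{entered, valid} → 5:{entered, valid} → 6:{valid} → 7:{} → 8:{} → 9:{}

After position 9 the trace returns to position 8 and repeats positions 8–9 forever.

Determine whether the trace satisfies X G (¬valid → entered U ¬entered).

Yes

The position after 0 is 1; G (¬valid → entered U ¬entered) is true there.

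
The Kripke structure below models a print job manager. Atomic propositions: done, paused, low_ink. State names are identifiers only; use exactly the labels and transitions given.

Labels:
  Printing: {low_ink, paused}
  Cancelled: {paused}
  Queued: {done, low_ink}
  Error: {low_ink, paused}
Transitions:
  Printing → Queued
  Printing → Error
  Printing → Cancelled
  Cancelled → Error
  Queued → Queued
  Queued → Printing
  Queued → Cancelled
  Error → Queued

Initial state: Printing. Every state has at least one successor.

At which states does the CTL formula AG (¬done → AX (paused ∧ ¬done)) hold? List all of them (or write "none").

States satisfying ¬done → AX (paused ∧ ¬done): {Cancelled, Queued}.
States satisfying AG (¬done → AX (paused ∧ ¬done)): ∅.

none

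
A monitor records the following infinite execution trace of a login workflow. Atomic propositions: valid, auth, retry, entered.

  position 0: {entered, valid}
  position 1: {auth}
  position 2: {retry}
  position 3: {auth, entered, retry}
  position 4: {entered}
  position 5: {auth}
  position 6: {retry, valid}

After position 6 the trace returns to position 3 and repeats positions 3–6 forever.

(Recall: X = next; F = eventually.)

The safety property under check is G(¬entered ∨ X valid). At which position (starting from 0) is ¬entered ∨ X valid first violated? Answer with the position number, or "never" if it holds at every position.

At position 0 the labels are {entered, valid} and the next position 1 has {auth}, so ¬entered ∨ X valid is false there. This is the first violation.

0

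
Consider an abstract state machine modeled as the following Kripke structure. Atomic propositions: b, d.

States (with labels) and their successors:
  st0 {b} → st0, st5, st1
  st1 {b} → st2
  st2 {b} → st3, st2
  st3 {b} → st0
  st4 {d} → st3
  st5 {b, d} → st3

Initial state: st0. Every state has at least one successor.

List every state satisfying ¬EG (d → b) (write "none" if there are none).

States satisfying d → b: {st0, st1, st2, st3, st5}.
States satisfying EG (d → b): {st0, st1, st2, st3, st5}.
States satisfying ¬EG (d → b): {st4}.

{st4}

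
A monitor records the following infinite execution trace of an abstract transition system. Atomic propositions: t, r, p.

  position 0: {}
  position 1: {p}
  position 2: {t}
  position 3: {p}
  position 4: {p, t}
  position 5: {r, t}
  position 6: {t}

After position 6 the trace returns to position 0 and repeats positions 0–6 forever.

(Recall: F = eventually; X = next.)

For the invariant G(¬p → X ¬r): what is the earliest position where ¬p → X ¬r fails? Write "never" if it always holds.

¬p → X ¬r holds at every position 0..6, and those are all the positions the trace ever visits, so the invariant G(¬p → X ¬r) is never violated.

never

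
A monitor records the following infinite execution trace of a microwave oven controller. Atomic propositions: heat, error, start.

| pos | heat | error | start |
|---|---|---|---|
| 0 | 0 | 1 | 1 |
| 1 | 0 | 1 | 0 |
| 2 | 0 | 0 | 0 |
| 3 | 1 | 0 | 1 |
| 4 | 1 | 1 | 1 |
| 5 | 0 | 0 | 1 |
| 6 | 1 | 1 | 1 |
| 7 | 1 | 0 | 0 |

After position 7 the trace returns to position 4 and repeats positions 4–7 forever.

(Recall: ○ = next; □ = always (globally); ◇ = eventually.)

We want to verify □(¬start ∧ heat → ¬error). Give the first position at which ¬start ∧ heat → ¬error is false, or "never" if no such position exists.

¬start ∧ heat → ¬error holds at every position 0..7, and those are all the positions the trace ever visits, so the invariant □(¬start ∧ heat → ¬error) is never violated.

never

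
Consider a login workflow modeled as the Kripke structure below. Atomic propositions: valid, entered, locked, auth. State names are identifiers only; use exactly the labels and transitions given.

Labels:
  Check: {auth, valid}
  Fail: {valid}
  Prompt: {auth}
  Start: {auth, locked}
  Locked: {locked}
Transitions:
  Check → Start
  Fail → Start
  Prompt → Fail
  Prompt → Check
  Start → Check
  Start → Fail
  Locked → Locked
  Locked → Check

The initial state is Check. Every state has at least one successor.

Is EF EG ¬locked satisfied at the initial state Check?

Does not hold

States satisfying EG ¬locked: ∅.
States satisfying EF EG ¬locked: ∅.
No suitable path/successor from Check witnesses the formula.
Check ∉ Sat(EF EG ¬locked).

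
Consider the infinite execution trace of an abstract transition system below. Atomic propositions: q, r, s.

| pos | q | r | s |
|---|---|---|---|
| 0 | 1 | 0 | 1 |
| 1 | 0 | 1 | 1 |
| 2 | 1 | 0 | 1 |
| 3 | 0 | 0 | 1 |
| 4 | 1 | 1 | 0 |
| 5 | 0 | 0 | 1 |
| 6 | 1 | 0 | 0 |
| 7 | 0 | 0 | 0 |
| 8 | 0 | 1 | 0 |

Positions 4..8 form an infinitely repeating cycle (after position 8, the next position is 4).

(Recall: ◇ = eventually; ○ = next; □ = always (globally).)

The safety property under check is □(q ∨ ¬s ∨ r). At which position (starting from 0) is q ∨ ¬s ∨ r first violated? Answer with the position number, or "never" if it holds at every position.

Check q ∨ ¬s ∨ r at each position in order: 0 ✓, 1 ✓, 2 ✓.
At position 3 the labels are {s}, so q ∨ ¬s ∨ r is false there. This is the first violation.

3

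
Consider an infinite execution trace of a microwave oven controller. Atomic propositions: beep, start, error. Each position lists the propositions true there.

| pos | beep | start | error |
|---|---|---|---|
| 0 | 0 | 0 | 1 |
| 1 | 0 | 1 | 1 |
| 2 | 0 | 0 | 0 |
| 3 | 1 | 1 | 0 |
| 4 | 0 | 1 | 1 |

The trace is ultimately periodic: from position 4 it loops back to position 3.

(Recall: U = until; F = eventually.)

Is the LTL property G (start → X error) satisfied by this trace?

No

start → X error must hold at every position from 0 onward. It fails at position 1, so G (start → X error) is false.
Positions where start holds: 1, 3, 4.
Check X error at each: 1→fails, 3→ok, 4→fails.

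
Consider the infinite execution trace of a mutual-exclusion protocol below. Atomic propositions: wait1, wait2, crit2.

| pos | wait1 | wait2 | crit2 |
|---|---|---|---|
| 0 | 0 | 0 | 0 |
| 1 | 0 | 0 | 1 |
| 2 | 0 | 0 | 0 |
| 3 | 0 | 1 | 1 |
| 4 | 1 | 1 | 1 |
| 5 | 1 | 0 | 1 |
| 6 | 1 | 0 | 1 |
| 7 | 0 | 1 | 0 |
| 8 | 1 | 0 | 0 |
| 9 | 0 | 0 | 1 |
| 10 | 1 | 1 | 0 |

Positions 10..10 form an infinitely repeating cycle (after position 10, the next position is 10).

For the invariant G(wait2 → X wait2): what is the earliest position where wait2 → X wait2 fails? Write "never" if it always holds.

Check wait2 → X wait2 at each position in order: 0 ✓, 1 ✓, 2 ✓, 3 ✓.
At position 4 the labels are {crit2, wait1, wait2} and the next position 5 has {crit2, wait1}, so wait2 → X wait2 is false there. This is the first violation.

4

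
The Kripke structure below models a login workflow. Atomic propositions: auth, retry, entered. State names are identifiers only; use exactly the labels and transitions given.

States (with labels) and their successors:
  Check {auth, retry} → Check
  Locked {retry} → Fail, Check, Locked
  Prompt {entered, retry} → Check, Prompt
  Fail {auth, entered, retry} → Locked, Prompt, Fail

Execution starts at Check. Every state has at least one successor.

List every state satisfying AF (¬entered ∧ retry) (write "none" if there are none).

States satisfying ¬entered ∧ retry: {Check, Locked}.
States satisfying AF (¬entered ∧ retry): {Check, Locked}.

{Check, Locked}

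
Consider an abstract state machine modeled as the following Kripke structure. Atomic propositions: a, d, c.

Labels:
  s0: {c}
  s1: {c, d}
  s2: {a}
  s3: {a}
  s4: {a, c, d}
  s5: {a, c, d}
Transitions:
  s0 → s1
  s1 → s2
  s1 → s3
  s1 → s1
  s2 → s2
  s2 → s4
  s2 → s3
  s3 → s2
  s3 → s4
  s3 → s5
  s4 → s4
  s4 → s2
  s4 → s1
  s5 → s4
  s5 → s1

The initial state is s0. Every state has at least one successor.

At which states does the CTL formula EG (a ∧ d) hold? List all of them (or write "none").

States satisfying a ∧ d: {s4, s5}.
States satisfying EG (a ∧ d): {s4, s5}.

{s4, s5}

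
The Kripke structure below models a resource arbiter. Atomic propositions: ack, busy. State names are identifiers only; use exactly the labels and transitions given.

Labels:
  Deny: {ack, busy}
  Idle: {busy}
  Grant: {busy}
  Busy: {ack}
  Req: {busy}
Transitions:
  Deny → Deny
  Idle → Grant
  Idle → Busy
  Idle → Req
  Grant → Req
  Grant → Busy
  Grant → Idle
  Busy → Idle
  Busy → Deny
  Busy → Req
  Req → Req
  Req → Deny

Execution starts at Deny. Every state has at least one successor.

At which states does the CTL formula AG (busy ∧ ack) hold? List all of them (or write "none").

{Deny}

States satisfying busy ∧ ack: {Deny}.
States satisfying AG (busy ∧ ack): {Deny}.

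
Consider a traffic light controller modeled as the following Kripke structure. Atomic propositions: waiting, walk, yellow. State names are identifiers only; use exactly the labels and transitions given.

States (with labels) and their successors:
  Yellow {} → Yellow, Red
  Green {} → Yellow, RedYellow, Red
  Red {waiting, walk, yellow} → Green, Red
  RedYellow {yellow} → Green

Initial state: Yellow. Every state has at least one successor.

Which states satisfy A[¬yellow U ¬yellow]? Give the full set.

{Yellow, Green}

States satisfying ¬yellow: {Yellow, Green}.
States satisfying A[¬yellow U ¬yellow]: {Yellow, Green}.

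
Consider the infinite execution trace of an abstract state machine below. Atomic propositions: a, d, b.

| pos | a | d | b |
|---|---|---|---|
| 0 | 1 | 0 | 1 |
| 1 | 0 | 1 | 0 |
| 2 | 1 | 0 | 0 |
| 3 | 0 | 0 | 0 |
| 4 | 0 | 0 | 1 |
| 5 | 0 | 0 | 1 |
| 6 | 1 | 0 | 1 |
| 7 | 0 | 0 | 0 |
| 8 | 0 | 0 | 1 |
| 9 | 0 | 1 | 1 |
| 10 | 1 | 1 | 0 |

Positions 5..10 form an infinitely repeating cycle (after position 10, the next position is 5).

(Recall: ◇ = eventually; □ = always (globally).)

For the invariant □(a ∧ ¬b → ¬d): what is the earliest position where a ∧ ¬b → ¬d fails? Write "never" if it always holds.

10

Check a ∧ ¬b → ¬d at each position in order: 0 ✓, 1 ✓, 2 ✓, 3 ✓, 4 ✓, 5 ✓, 6 ✓, 7 ✓, 8 ✓, 9 ✓.
At position 10 the labels are {a, d}, so a ∧ ¬b → ¬d is false there. This is the first violation.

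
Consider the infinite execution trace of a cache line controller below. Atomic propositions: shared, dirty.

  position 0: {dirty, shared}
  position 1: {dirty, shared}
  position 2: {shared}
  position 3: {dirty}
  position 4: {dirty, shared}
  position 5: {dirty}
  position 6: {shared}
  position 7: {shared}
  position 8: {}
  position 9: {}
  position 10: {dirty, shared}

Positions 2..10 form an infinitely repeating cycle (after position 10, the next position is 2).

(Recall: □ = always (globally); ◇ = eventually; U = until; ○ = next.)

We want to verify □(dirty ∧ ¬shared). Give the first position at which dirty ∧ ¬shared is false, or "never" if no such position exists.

At position 0 the labels are {dirty, shared}, so dirty ∧ ¬shared is false there. This is the first violation.

0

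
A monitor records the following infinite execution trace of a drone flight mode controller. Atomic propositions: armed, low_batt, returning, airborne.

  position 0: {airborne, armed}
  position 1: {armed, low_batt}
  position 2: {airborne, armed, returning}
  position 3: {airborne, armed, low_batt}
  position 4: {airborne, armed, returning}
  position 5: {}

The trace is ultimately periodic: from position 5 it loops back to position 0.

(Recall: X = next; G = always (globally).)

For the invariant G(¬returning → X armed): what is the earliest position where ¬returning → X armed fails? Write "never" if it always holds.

never

¬returning → X armed holds at every position 0..5, and those are all the positions the trace ever visits, so the invariant G(¬returning → X armed) is never violated.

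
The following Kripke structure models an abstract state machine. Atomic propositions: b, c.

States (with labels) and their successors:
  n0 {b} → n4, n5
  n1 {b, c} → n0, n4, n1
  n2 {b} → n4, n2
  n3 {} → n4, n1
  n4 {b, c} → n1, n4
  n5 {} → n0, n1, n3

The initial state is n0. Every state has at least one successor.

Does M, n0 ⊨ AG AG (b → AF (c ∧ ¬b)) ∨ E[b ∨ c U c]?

States satisfying AG (b → AF (c ∧ ¬b)): ∅.
States satisfying AG AG (b → AF (c ∧ ¬b)): ∅.
States satisfying b ∨ c: {n0, n1, n2, n4}.
States satisfying c: {n1, n4}.
States satisfying E[b ∨ c U c]: {n0, n1, n2, n4}.
States satisfying AG AG (b → AF (c ∧ ¬b)) ∨ E[b ∨ c U c]: {n0, n1, n2, n4}.
n0 ∈ Sat(AG AG (b → AF (c ∧ ¬b)) ∨ E[b ∨ c U c]).

Holds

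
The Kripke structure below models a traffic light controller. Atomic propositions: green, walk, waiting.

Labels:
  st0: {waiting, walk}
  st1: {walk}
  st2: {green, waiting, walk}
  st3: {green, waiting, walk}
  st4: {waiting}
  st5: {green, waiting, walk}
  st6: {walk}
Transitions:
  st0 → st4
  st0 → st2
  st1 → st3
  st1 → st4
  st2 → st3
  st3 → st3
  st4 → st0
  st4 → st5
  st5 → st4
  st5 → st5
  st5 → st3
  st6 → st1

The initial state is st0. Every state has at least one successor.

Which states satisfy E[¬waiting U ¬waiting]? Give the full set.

{st1, st6}

States satisfying ¬waiting: {st1, st6}.
States satisfying E[¬waiting U ¬waiting]: {st1, st6}.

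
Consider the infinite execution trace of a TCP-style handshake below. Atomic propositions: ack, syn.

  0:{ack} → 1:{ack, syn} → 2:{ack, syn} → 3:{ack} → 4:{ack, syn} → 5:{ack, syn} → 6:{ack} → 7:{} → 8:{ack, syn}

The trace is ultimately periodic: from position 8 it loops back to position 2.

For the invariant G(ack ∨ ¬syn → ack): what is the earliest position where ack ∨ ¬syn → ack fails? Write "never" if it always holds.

7

Check ack ∨ ¬syn → ack at each position in order: 0 ✓, 1 ✓, 2 ✓, 3 ✓, 4 ✓, 5 ✓, 6 ✓.
At position 7 the labels are {}, so ack ∨ ¬syn → ack is false there. This is the first violation.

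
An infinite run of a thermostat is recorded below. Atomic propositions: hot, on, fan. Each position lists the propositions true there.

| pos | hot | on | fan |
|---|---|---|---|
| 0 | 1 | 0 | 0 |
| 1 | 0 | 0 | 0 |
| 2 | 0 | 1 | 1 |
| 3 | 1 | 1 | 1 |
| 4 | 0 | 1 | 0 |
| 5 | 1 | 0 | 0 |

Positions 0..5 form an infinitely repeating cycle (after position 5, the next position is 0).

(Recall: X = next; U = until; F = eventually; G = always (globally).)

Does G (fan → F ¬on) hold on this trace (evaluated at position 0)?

fan → F ¬on holds at every position 0..5, and those are all positions ever visited, so G (fan → F ¬on) holds.
Positions where fan holds: 2, 3.
Check F ¬on at each: 2→ok, 3→ok.

Yes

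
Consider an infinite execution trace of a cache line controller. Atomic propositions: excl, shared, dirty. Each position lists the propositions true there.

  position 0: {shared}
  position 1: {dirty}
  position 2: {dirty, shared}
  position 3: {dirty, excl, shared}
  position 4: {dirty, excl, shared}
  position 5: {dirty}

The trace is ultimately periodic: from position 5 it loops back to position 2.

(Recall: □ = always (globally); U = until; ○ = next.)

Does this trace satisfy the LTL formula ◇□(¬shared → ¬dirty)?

Does not hold

□(¬shared → ¬dirty) is false at every position 0..5, so it never becomes true and ◇□(¬shared → ¬dirty) fails.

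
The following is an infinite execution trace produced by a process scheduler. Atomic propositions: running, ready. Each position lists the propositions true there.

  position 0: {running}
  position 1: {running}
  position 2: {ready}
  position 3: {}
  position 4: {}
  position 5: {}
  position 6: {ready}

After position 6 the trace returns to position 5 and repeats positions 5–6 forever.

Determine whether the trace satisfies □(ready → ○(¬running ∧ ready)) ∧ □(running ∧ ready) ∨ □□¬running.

□¬running must hold at every position from 0 onward. It fails at position 0, so □□¬running is false.
At position 0: □(ready → ○(¬running ∧ ready)) ∧ □(running ∧ ready) is false; □□¬running is false; so □(ready → ○(¬running ∧ ready)) ∧ □(running ∧ ready) ∨ □□¬running is false.

Violated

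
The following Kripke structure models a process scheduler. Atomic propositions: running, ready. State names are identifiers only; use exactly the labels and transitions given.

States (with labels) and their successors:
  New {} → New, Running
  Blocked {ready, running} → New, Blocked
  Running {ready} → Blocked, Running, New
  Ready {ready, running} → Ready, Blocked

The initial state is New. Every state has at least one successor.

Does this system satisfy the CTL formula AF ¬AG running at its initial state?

States satisfying ¬AG running: {New, Blocked, Running, Ready}.
States satisfying AF ¬AG running: {New, Blocked, Running, Ready}.
New ∈ Sat(AF ¬AG running).

Satisfied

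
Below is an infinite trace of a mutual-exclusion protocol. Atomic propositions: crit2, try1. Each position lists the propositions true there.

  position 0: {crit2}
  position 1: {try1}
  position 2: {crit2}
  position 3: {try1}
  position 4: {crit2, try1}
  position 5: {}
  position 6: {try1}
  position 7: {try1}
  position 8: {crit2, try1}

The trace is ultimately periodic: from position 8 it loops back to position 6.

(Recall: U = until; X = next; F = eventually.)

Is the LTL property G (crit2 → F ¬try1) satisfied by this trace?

crit2 → F ¬try1 must hold at every position from 0 onward. It fails at position 8, so G (crit2 → F ¬try1) is false.
Positions where crit2 holds: 0, 2, 4, 8.
Check F ¬try1 at each: 0→ok, 2→ok, 4→ok, 8→fails.

Violated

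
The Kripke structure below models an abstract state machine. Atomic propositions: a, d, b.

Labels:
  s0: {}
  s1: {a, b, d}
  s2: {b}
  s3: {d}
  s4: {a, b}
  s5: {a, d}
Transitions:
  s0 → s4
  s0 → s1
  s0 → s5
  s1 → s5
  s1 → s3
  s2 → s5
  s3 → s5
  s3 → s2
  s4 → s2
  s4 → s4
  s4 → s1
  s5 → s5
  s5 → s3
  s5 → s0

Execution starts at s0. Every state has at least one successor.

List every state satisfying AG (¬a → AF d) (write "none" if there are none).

none

States satisfying ¬a → AF d: {s1, s2, s3, s4, s5}.
States satisfying AG (¬a → AF d): ∅.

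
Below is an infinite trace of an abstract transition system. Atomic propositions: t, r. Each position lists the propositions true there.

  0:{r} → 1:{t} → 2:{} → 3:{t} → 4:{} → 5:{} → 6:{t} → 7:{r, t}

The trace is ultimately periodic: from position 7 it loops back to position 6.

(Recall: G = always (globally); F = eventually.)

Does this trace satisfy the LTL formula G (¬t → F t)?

Yes

¬t → F t holds at every position 0..7, and those are all positions ever visited, so G (¬t → F t) holds.
Positions where ¬t holds: 0, 2, 4, 5.
Check F t at each: 0→ok, 2→ok, 4→ok, 5→ok.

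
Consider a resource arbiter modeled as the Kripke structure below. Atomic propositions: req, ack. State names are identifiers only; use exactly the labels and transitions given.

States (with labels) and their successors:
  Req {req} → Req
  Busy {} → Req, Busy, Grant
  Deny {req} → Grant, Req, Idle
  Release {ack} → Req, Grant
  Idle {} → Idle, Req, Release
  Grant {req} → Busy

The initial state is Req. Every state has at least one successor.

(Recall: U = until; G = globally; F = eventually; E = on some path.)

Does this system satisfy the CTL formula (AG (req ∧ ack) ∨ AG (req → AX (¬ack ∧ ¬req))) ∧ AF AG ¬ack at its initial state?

Does not hold

States satisfying req ∧ ack: ∅.
States satisfying AG (req ∧ ack): ∅.
States satisfying req → AX (¬ack ∧ ¬req): {Busy, Release, Idle, Grant}.
States satisfying AG (req → AX (¬ack ∧ ¬req)): ∅.
States satisfying AG (req ∧ ack) ∨ AG (req → AX (¬ack ∧ ¬req)): ∅.
States satisfying AG ¬ack: {Req, Busy, Grant}.
States satisfying AF AG ¬ack: {Req, Busy, Release, Grant}.
States satisfying (AG (req ∧ ack) ∨ AG (req → AX (¬ack ∧ ¬req))) ∧ AF AG ¬ack: ∅.
Req ∉ Sat((AG (req ∧ ack) ∨ AG (req → AX (¬ack ∧ ¬req))) ∧ AF AG ¬ack).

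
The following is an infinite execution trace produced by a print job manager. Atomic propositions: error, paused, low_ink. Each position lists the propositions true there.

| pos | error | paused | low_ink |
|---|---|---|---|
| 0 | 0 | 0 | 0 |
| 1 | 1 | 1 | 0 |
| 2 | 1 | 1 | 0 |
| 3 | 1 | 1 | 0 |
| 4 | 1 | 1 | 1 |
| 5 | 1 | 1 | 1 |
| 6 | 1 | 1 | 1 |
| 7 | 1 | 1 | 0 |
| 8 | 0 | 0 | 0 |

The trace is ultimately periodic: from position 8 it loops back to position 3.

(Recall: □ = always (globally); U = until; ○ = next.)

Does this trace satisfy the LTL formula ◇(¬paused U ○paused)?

Satisfied

¬paused U ○paused holds at position 0, which is reachable from 0, so ◇(¬paused U ○paused) holds.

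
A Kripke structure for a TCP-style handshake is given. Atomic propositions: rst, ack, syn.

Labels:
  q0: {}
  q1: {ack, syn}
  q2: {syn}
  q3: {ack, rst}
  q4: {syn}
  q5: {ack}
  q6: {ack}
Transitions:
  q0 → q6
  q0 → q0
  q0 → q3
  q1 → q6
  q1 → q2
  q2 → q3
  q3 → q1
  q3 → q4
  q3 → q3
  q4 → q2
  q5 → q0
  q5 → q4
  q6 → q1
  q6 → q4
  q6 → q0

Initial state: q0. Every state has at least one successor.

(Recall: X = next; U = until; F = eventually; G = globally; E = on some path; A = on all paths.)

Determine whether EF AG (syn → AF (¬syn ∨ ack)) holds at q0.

States satisfying AG (syn → AF (¬syn ∨ ack)): {q0, q1, q2, q3, q4, q5, q6}.
States satisfying EF AG (syn → AF (¬syn ∨ ack)): {q0, q1, q2, q3, q4, q5, q6}.
Some path from q0 reaches a state where AG (syn → AF (¬syn ∨ ack)) holds.
q0 ∈ Sat(EF AG (syn → AF (¬syn ∨ ack))).

Satisfied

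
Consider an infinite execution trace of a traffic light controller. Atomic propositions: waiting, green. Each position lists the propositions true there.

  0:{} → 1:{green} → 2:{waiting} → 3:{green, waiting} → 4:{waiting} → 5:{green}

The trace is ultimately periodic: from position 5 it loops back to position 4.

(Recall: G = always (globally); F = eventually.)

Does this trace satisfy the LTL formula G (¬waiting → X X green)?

No

¬waiting → X X green must hold at every position from 0 onward. It fails at position 0, so G (¬waiting → X X green) is false.
Positions where ¬waiting holds: 0, 1, 5.
Check X X green at each: 0→fails, 1→ok, 5→ok.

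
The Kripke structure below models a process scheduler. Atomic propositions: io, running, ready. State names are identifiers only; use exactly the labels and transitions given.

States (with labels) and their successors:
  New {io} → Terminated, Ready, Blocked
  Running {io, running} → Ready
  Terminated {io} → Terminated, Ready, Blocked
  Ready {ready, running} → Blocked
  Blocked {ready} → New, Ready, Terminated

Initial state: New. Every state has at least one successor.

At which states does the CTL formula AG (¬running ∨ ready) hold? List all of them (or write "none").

States satisfying ¬running ∨ ready: {New, Terminated, Ready, Blocked}.
States satisfying AG (¬running ∨ ready): {New, Terminated, Ready, Blocked}.

{New, Terminated, Ready, Blocked}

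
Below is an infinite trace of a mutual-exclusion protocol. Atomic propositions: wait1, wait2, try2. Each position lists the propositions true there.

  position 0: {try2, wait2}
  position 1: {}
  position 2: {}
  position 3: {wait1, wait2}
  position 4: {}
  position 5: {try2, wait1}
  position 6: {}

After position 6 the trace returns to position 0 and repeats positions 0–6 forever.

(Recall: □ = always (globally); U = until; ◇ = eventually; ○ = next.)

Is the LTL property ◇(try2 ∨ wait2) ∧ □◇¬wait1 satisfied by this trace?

try2 ∨ wait2 holds at position 0, which is reachable from 0, so ◇(try2 ∨ wait2) holds.
◇¬wait1 holds at every position 0..6, and those are all positions ever visited, so □◇¬wait1 holds.
At position 0: ◇(try2 ∨ wait2) is true; □◇¬wait1 is true; so ◇(try2 ∨ wait2) ∧ □◇¬wait1 is true.

Satisfied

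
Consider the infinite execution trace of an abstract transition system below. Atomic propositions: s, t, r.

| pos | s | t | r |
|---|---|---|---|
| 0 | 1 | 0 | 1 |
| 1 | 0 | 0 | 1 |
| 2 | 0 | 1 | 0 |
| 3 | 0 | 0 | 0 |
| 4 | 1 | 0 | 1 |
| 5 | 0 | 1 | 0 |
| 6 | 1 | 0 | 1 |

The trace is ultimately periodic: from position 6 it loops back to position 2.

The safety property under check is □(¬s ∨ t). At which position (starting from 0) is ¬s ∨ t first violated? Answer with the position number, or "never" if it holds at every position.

0

At position 0 the labels are {r, s}, so ¬s ∨ t is false there. This is the first violation.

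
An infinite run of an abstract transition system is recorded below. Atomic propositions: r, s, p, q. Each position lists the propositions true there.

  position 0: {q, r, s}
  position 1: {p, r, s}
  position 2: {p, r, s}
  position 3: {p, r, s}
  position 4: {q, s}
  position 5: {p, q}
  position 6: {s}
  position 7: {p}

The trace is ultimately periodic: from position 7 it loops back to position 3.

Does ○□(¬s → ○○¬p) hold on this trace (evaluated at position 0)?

Violated

The position after 0 is 1; □(¬s → ○○¬p) is false there.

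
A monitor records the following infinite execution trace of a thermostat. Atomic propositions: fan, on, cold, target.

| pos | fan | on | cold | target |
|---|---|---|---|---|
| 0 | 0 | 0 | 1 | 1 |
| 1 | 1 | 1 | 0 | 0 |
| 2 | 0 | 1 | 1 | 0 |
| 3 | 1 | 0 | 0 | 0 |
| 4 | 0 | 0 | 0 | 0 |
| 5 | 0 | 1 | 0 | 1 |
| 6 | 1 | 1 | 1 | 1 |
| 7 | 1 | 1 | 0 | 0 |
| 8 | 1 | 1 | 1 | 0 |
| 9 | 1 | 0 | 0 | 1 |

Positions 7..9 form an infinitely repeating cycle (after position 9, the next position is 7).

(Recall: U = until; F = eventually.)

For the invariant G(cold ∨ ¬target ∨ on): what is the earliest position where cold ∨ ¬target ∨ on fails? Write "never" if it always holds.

Check cold ∨ ¬target ∨ on at each position in order: 0 ✓, 1 ✓, 2 ✓, 3 ✓, 4 ✓, 5 ✓, 6 ✓, 7 ✓, 8 ✓.
At position 9 the labels are {fan, target}, so cold ∨ ¬target ∨ on is false there. This is the first violation.

9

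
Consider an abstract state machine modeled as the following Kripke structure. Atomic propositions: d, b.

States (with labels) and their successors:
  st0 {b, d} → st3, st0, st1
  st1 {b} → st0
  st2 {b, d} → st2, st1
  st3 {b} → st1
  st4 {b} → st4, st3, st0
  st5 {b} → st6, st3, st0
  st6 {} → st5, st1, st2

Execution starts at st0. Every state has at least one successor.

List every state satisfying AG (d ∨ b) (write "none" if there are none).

States satisfying d ∨ b: {st0, st1, st2, st3, st4, st5}.
States satisfying AG (d ∨ b): {st0, st1, st2, st3, st4}.

{st0, st1, st2, st3, st4}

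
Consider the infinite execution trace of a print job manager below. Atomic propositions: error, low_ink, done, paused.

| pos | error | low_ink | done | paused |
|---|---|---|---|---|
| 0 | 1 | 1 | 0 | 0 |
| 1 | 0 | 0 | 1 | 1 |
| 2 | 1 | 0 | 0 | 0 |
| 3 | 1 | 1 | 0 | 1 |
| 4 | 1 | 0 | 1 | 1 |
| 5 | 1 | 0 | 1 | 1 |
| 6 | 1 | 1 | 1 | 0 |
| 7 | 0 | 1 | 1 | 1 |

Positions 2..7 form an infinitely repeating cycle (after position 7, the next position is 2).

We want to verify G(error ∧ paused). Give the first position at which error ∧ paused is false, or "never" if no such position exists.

At position 0 the labels are {error, low_ink}, so error ∧ paused is false there. This is the first violation.

0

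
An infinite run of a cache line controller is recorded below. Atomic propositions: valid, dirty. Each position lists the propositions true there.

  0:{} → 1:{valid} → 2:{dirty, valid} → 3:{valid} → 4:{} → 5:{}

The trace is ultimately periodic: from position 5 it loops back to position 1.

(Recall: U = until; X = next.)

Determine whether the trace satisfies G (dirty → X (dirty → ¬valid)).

dirty → X (dirty → ¬valid) holds at every position 0..5, and those are all positions ever visited, so G (dirty → X (dirty → ¬valid)) holds.
Positions where dirty holds: 2.
Check X (dirty → ¬valid) at each: 2→ok.

Yes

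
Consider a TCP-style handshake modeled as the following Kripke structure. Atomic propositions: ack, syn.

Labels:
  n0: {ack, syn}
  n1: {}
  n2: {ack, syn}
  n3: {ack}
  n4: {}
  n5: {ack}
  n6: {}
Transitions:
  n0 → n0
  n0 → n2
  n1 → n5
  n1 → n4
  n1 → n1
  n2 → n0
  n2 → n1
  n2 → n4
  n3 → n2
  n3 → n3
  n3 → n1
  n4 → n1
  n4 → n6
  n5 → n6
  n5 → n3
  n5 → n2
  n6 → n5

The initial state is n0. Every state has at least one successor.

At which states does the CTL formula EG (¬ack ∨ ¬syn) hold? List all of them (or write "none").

States satisfying ¬ack ∨ ¬syn: {n1, n3, n4, n5, n6}.
States satisfying EG (¬ack ∨ ¬syn): {n1, n3, n4, n5, n6}.

{n1, n3, n4, n5, n6}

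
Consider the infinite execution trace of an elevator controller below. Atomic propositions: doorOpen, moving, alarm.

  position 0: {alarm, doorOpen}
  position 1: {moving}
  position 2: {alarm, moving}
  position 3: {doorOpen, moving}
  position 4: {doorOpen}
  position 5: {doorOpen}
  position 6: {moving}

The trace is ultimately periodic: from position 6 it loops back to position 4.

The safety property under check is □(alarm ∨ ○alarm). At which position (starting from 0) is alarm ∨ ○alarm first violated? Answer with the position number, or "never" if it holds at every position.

3

Check alarm ∨ ○alarm at each position in order: 0 ✓, 1 ✓, 2 ✓.
At position 3 the labels are {doorOpen, moving} and the next position 4 has {doorOpen}, so alarm ∨ ○alarm is false there. This is the first violation.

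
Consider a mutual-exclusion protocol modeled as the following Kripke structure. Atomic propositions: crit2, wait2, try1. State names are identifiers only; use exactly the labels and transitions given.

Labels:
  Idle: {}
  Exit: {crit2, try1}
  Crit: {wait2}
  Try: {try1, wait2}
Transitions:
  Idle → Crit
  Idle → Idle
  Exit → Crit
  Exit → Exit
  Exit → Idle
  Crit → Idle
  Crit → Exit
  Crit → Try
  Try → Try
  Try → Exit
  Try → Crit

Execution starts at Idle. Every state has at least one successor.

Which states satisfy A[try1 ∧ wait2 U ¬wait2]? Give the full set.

{Idle, Exit}

States satisfying try1 ∧ wait2: {Try}.
States satisfying ¬wait2: {Idle, Exit}.
States satisfying A[try1 ∧ wait2 U ¬wait2]: {Idle, Exit}.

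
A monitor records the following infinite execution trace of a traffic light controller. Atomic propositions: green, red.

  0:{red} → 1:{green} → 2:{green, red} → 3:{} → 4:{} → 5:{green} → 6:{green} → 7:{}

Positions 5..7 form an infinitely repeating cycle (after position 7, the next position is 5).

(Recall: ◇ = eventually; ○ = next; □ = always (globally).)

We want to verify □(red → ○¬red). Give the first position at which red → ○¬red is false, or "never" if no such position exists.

never

red → ○¬red holds at every position 0..7, and those are all the positions the trace ever visits, so the invariant □(red → ○¬red) is never violated.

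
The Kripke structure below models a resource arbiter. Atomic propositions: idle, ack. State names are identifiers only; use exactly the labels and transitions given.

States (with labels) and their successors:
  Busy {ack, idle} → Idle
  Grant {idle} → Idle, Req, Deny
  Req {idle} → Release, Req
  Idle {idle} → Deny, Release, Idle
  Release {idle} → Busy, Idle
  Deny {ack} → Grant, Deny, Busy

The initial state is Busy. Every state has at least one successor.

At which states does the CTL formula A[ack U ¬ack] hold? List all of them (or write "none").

States satisfying ack: {Busy, Deny}.
States satisfying ¬ack: {Grant, Req, Idle, Release}.
States satisfying A[ack U ¬ack]: {Busy, Grant, Req, Idle, Release}.

{Busy, Grant, Req, Idle, Release}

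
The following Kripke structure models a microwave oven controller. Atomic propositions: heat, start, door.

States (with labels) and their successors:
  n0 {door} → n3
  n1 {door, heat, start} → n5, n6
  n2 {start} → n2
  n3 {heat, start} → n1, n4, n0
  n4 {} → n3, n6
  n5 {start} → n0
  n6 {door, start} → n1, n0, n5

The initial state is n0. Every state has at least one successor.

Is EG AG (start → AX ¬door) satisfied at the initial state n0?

States satisfying AG (start → AX ¬door): {n2}.
States satisfying EG AG (start → AX ¬door): {n2}.
No suitable path/successor from n0 witnesses the formula.
n0 ∉ Sat(EG AG (start → AX ¬door)).

Violated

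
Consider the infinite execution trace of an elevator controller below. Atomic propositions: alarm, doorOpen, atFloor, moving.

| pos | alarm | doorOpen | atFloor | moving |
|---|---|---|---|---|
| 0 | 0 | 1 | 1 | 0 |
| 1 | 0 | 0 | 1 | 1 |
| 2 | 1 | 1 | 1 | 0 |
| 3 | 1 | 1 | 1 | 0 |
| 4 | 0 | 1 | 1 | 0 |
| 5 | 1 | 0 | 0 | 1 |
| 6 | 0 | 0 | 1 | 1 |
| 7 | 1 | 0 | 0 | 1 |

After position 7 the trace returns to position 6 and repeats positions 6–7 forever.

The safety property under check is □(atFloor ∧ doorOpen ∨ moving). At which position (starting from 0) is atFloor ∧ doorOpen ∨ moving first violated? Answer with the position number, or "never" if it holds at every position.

never

atFloor ∧ doorOpen ∨ moving holds at every position 0..7, and those are all the positions the trace ever visits, so the invariant □(atFloor ∧ doorOpen ∨ moving) is never violated.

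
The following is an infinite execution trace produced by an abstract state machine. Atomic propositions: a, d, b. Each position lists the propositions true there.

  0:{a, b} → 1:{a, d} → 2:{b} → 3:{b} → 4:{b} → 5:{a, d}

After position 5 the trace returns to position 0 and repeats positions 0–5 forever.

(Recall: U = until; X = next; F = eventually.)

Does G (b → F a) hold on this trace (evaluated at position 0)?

b → F a holds at every position 0..5, and those are all positions ever visited, so G (b → F a) holds.
Positions where b holds: 0, 2, 3, 4.
Check F a at each: 0→ok, 2→ok, 3→ok, 4→ok.

Yes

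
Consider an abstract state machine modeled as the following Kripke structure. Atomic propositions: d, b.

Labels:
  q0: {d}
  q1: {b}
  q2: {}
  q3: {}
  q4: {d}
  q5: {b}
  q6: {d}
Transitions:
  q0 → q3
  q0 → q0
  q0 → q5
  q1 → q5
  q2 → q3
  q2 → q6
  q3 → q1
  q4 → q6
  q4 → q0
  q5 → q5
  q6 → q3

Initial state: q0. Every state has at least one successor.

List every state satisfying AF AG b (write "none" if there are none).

States satisfying AG b: {q1, q5}.
States satisfying AF AG b: {q1, q2, q3, q5, q6}.

{q1, q2, q3, q5, q6}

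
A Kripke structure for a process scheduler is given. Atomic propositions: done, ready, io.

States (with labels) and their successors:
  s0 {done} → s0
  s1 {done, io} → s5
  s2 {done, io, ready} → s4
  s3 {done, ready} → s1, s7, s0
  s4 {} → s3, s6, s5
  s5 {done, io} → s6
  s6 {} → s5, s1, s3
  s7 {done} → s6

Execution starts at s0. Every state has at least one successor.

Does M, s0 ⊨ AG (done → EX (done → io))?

Does not hold

States satisfying done → EX (done → io): {s1, s2, s3, s4, s5, s6, s7}.
States satisfying AG (done → EX (done → io)): ∅.
s0 is reachable from s0 and violates done → EX (done → io), so AG fails at s0.
s0 ∉ Sat(AG (done → EX (done → io))).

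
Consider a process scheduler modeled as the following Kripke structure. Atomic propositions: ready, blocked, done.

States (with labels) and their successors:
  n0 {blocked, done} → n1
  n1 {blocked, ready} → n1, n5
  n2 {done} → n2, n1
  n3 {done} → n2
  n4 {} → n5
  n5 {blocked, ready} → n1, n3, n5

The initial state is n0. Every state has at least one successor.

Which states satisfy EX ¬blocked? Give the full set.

{n2, n3, n5}

States satisfying ¬blocked: {n2, n3, n4}.
States satisfying EX ¬blocked: {n2, n3, n5}.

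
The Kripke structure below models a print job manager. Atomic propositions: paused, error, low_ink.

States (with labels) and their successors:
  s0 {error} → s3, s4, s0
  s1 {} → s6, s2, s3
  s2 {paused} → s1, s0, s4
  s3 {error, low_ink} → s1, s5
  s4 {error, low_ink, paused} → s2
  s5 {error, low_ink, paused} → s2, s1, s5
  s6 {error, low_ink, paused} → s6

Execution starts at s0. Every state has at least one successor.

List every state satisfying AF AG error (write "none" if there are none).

{s6}

States satisfying AG error: {s6}.
States satisfying AF AG error: {s6}.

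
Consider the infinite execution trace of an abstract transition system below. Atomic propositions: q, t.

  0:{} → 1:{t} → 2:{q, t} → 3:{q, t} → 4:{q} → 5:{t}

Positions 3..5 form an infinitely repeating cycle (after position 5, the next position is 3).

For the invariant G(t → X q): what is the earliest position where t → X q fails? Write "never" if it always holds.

never

t → X q holds at every position 0..5, and those are all the positions the trace ever visits, so the invariant G(t → X q) is never violated.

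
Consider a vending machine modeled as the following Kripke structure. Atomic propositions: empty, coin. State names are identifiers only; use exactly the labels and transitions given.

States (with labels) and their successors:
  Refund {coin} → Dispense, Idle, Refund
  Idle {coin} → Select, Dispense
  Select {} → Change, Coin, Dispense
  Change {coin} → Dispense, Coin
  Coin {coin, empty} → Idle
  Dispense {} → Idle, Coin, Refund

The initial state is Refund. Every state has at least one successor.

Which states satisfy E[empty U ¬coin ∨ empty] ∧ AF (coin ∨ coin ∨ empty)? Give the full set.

{Select, Coin, Dispense}

States satisfying empty: {Coin}.
States satisfying ¬coin ∨ empty: {Select, Coin, Dispense}.
States satisfying E[empty U ¬coin ∨ empty]: {Select, Coin, Dispense}.
States satisfying coin ∨ coin ∨ empty: {Refund, Idle, Change, Coin}.
States satisfying AF (coin ∨ coin ∨ empty): {Refund, Idle, Select, Change, Coin, Dispense}.
States satisfying E[empty U ¬coin ∨ empty] ∧ AF (coin ∨ coin ∨ empty): {Select, Coin, Dispense}.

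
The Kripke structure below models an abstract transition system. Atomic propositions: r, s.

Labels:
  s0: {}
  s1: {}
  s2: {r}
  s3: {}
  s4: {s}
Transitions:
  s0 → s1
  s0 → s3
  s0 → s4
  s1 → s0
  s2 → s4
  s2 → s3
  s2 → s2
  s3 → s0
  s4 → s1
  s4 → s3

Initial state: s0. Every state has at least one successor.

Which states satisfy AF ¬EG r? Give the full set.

States satisfying ¬EG r: {s0, s1, s3, s4}.
States satisfying AF ¬EG r: {s0, s1, s3, s4}.

{s0, s1, s3, s4}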